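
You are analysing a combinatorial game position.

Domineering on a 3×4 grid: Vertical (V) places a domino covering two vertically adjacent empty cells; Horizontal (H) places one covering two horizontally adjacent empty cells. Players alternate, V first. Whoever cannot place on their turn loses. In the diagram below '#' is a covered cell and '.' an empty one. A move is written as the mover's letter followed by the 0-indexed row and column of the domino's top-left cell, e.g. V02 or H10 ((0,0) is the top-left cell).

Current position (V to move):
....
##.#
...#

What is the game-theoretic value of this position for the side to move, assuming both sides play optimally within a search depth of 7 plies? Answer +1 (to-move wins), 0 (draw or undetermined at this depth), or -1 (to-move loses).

value(..../##.#/...#, V) = -1

p1 V@[..../##.#/...#]: V02[..#./####/...#]-1* V12[..../####/..##]-1
p2 H@[..#./####/...#]: H00[###./####/...#]+1* H20[..#./####/##.#]+1 H21[..#./####/.###]+1
p3 V@[###./####/...#] terminal -1; root [..../##.#/...#] d7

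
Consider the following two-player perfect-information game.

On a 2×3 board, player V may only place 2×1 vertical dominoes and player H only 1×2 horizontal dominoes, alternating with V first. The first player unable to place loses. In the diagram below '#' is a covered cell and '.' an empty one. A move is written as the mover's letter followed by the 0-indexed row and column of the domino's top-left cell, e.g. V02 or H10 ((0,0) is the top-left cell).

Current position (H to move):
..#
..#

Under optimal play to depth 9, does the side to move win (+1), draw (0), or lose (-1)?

p1 H@[..#/..#]: H00[###/..#]+1* H10[..#/###]+1
p2 V@[###/..#] terminal -1; root [..#/..#] d9

value(..#/..#, H) = +1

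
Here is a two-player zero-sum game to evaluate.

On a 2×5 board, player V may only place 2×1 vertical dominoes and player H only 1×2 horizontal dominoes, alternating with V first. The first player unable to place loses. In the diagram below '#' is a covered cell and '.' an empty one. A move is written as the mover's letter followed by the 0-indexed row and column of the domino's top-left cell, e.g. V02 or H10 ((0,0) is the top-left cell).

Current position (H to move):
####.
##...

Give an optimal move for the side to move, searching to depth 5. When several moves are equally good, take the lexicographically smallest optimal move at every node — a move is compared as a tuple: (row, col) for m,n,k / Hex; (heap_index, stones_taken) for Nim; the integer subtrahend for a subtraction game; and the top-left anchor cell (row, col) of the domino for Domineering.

ply 1, H at ####./##... | H12=-1→####./####.; H13=+1→####./##.##*
ply 2: ####./##.## is terminal -1 (V); from ####./##... depth 5

H's best at [####./##...]: H13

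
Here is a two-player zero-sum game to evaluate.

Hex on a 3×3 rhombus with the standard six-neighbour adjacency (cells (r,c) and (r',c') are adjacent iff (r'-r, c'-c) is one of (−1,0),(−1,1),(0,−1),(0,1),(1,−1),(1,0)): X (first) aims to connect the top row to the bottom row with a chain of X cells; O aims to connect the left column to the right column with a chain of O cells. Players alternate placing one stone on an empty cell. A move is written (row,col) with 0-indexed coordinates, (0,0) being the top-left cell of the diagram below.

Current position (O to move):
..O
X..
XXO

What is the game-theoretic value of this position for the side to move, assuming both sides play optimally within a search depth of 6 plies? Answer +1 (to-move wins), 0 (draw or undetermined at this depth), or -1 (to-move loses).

value(..O/X../XXO, O) = -1

ply 1, O at ..O/X../XXO | (0,0)=-1→O.O/X../XXO*; (0,1)=-1→.OO/X../XXO; (1,1)=-1→..O/XO./XXO; (1,2)=-1→..O/X.O/XXO
ply 2, X at O.O/X../XXO | (0,1)=+1→OXO/X../XXO*; (1,1)=-1→O.O/XX./XXO; (1,2)=-1→O.O/X.X/XXO
ply 3: OXO/X../XXO is terminal -1 (O); from ..O/X../XXO depth 6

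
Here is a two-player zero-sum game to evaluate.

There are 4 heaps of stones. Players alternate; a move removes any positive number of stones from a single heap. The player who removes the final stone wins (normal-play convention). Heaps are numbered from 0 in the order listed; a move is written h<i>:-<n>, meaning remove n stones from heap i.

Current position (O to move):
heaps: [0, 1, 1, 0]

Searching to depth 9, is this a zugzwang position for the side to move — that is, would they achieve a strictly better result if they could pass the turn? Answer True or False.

zugzwang((0,1,1,0), O) = True

[(0,1,1,0)] O move#1: h1:-1:-1/(0,0,1,0)*, h2:-1:-1/(0,1,0,0)
[(0,0,1,0)] X move#2: h2:-1:+1/(0,0,0,0)*
[(0,0,0,0)] end (terminal -1, O#3); searched (0,1,1,0) to 9
pass branch (X moves first from the same position):
  | [(0,1,1,0)] X move#1: h1:-1:-1/(0,0,1,0)*, h2:-1:-1/(0,1,0,0)
  | [(0,0,1,0)] O move#2: h2:-1:+1/(0,0,0,0)*
  | [(0,0,0,0)] end (terminal -1, X#3); searched (0,1,1,0) to 9
O moving scores -1; O passing scores +1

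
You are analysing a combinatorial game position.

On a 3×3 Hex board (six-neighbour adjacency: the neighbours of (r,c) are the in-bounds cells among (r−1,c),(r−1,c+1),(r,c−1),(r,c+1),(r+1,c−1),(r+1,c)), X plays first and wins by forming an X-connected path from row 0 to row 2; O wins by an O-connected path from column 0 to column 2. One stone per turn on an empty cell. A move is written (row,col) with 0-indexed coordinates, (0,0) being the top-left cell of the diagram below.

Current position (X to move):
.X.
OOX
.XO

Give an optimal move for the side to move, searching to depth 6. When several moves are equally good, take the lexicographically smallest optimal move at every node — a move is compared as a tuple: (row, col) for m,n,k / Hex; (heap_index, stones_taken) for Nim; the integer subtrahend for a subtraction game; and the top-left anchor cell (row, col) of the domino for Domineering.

ply 1, X at .X./OOX/.XO | (0,0)=-1→XX./OOX/.XO; (0,2)=+1→.XX/OOX/.XO*; (2,0)=-1→.X./OOX/XXO
ply 2: .XX/OOX/.XO is terminal -1 (O); from .X./OOX/.XO depth 6

X's best at [.X./OOX/.XO]: (0,2)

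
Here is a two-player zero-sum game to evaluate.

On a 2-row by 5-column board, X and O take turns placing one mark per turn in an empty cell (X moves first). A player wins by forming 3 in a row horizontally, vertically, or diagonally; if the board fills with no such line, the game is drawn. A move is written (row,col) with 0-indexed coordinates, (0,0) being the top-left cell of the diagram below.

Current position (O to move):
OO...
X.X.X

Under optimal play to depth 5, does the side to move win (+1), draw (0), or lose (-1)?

value(OO.../X.X.X, O) = +1

ply 1, O at OO.../X.X.X | (0,2)=+1→OOO../X.X.X*; (0,3)=-1→OO.O./X.X.X; (0,4)=-1→OO..O/X.X.X; (1,1)=-1→OO.../XOX.X; (1,3)=-1→OO.../X.XOX
ply 2: OOO../X.X.X is terminal -1 (X); from OO.../X.X.X depth 5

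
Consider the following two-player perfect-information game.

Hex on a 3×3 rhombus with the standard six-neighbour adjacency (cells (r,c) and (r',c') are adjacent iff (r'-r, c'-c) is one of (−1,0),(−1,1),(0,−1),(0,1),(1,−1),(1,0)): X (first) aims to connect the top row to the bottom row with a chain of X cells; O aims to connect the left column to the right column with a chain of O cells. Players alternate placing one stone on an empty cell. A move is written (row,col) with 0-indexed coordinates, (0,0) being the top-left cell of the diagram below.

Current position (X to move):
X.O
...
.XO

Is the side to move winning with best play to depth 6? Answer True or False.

X winning at [X.O/.../.XO]: True

p1 X@[X.O/.../.XO]: (0,1)[XXO/.../.XO]-1 (1,0)[X.O/X../.XO]+1* (1,1)[X.O/.X./.XO]+1 (1,2)[X.O/..X/.XO]-1 (2,0)[X.O/.../XXO]-1
p2 O@[X.O/X../.XO]: (0,1)[XOO/X../.XO]-1* (1,1)[X.O/XO./.XO]-1 (1,2)[X.O/X.O/.XO]-1 (2,0)[X.O/X../OXO]-1
p3 X@[XOO/X../.XO]: (1,1)[XOO/XX./.XO]+1* (1,2)[XOO/X.X/.XO]+1 (2,0)[XOO/X../XXO]+1
p4 O@[XOO/XX./.XO] terminal -1; root [X.O/.../.XO] d6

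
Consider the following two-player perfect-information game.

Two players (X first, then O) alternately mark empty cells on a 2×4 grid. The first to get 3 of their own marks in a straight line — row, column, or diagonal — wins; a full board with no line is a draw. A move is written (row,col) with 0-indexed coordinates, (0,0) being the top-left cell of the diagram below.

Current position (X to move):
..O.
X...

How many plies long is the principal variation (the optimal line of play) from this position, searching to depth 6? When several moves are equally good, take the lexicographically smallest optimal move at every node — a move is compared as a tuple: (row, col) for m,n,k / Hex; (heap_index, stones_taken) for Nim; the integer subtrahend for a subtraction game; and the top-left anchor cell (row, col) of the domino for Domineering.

PV length from [..O./X...]: 6 plies

[..O./X...] X move#1: (0,0):+0/X.O./X...*, (0,1):+0/.XO./X..., (0,3):+0/..OX/X..., (1,1):+0/..O./XX.., (1,2):+0/..O./X.X., (1,3):-1/..O./X..X
[X.O./X...] O move#2: (0,1):+0/XOO./X...*, (0,3):+0/X.OO/X..., (1,1):+0/X.O./XO.., (1,2):+0/X.O./X.O., (1,3):+0/X.O./X..O
[XOO./X...] X move#3: (0,3):+0/XOOX/X...*, (1,1):-1/XOO./XX.., (1,2):-1/XOO./X.X., (1,3):-1/XOO./X..X
[XOOX/X...] O move#4: (1,1):+0/XOOX/XO..*, (1,2):+0/XOOX/X.O., (1,3):+0/XOOX/X..O
[XOOX/XO..] X move#5: (1,2):+0/XOOX/XOX.*, (1,3):+0/XOOX/XO.X
[XOOX/XOX.] O move#6: (1,3):+0/XOOX/XOXO*
[XOOX/XOXO] end (terminal +0, X#7); searched ..O./X... to 6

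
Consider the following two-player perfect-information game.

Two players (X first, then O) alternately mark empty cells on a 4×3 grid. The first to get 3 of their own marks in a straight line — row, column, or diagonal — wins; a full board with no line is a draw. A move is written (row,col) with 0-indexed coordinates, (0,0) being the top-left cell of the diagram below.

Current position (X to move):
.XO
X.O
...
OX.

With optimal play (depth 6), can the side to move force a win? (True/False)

[.XO/X.O/.../OX.] X move#1: (0,0):-1/XXO/X.O/.../OX.*, (1,1):-1/.XO/XXO/.../OX., (2,0):-1/.XO/X.O/X../OX., (2,1):-1/.XO/X.O/.X./OX., (2,2):-1/.XO/X.O/..X/OX., (3,2):-1/.XO/X.O/.../OXX
[XXO/X.O/.../OX.] O move#2: (1,1):-1/XXO/XOO/.../OX., (2,0):+1/XXO/X.O/O../OX.*, (2,1):+1/XXO/X.O/.O./OX., (2,2):+1/XXO/X.O/..O/OX., (3,2):-1/XXO/X.O/.../OXO
[XXO/X.O/O../OX.] X move#3: (1,1):-1/XXO/XXO/O../OX.*, (2,1):-1/XXO/X.O/OX./OX., (2,2):-1/XXO/X.O/O.X/OX., (3,2):-1/XXO/X.O/O../OXX
[XXO/XXO/O../OX.] O move#4: (2,1):+1/XXO/XXO/OO./OX.*, (2,2):+1/XXO/XXO/O.O/OX., (3,2):-1/XXO/XXO/O../OXO
[XXO/XXO/OO./OX.] end (terminal -1, X#5); searched .XO/X.O/.../OX. to 6

X winning at [.XO/X.O/.../OX.]: False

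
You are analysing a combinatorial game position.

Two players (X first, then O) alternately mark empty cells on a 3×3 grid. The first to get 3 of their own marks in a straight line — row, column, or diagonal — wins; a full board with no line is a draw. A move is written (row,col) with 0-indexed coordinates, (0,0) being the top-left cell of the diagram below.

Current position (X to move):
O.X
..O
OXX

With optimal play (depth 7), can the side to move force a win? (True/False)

X winning at [O.X/..O/OXX]: False

ply 1, X at O.X/..O/OXX | (0,1)=-1→OXX/..O/OXX; (1,0)=+0→O.X/X.O/OXX*; (1,1)=-1→O.X/.XO/OXX
ply 2, O at O.X/X.O/OXX | (0,1)=+0→OOX/X.O/OXX*; (1,1)=+0→O.X/XOO/OXX
ply 3, X at OOX/X.O/OXX | (1,1)=+0→OOX/XXO/OXX*
ply 4: OOX/XXO/OXX is terminal +0 (O); from O.X/..O/OXX depth 7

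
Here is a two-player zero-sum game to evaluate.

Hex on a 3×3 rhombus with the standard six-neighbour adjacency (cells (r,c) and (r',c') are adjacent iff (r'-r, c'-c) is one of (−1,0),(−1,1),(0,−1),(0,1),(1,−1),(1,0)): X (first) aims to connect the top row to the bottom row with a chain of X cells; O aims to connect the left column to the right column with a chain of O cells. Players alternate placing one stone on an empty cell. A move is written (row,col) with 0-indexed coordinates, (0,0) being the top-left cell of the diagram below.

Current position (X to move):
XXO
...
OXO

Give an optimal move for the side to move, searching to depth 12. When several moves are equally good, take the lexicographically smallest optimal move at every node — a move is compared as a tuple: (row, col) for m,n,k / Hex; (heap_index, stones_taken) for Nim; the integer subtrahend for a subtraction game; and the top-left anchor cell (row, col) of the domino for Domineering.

X's best at [XXO/.../OXO]: (1,1)

p1 X@[XXO/.../OXO]: (1,0)[XXO/X../OXO]-1 (1,1)[XXO/.X./OXO]+1* (1,2)[XXO/..X/OXO]-1
p2 O@[XXO/.X./OXO] terminal -1; root [XXO/.../OXO] d12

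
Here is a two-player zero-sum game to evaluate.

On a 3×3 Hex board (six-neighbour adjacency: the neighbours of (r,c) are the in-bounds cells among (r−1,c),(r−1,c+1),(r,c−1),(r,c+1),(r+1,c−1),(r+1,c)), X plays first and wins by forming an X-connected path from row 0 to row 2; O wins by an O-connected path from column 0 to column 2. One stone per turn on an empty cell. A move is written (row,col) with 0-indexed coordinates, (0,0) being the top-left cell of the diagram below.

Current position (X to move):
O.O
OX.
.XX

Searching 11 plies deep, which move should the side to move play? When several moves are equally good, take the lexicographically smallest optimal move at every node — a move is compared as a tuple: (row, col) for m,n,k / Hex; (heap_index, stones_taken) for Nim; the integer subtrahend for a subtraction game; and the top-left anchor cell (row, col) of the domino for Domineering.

X's best at [O.O/OX./.XX]: (0,1)

p1 X@[O.O/OX./.XX]: (0,1)[OXO/OX./.XX]+1* (1,2)[O.O/OXX/.XX]-1 (2,0)[O.O/OX./XXX]-1
p2 O@[OXO/OX./.XX] terminal -1; root [O.O/OX./.XX] d11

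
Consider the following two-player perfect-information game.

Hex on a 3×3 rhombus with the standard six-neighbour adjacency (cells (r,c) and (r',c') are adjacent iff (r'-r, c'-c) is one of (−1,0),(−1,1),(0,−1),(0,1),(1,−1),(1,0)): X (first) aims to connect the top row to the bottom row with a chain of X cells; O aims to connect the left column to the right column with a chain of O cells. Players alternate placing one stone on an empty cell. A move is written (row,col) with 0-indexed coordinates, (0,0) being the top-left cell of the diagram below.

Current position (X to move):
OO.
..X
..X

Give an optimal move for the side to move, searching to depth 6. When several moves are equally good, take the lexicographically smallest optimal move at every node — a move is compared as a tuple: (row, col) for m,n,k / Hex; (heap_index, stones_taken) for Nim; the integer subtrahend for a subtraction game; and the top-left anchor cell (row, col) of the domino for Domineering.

X's best at [OO./..X/..X]: (0,2)

ply 1, X at OO./..X/..X | (0,2)=+1→OOX/..X/..X*; (1,0)=-1→OO./X.X/..X; (1,1)=-1→OO./.XX/..X; (2,0)=-1→OO./..X/X.X; (2,1)=-1→OO./..X/.XX
ply 2: OOX/..X/..X is terminal -1 (O); from OO./..X/..X depth 6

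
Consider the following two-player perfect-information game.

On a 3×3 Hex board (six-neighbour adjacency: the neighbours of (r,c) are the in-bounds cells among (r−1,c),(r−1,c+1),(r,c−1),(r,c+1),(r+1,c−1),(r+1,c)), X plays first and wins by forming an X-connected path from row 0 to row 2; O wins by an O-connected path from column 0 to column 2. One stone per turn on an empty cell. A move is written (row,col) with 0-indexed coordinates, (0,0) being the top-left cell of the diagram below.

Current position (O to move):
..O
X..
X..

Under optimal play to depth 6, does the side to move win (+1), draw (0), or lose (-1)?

[..O/X../X..] O move#1: (0,0):-1/O.O/X../X..*, (0,1):-1/.OO/X../X.., (1,1):-1/..O/XO./X.., (1,2):-1/..O/X.O/X.., (2,1):-1/..O/X../XO., (2,2):-1/..O/X../X.O
[O.O/X../X..] X move#2: (0,1):+1/OXO/X../X..*, (1,1):-1/O.O/XX./X.., (1,2):-1/O.O/X.X/X.., (2,1):-1/O.O/X../XX., (2,2):-1/O.O/X../X.X
[OXO/X../X..] end (terminal -1, O#3); searched ..O/X../X.. to 6

value(..O/X../X.., O) = -1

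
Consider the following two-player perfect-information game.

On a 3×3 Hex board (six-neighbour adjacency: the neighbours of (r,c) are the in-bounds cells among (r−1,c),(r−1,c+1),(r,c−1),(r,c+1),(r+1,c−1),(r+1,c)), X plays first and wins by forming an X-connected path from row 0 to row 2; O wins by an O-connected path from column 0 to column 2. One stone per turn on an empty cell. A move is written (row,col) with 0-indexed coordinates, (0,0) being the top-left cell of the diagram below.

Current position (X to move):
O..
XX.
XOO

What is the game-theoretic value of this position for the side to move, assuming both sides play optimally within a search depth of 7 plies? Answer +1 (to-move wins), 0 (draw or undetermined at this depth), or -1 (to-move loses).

value(O../XX./XOO, X) = +1

ply 1, X at O../XX./XOO | (0,1)=+1→OX./XX./XOO*; (0,2)=+1→O.X/XX./XOO; (1,2)=+1→O../XXX/XOO
ply 2: OX./XX./XOO is terminal -1 (O); from O../XX./XOO depth 7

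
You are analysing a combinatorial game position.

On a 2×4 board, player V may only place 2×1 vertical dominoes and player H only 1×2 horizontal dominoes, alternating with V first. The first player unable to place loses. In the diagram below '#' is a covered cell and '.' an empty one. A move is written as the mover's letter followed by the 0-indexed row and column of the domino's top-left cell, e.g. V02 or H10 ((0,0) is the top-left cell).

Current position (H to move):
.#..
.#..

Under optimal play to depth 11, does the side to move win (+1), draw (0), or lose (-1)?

ply 1, H at .#../.#.. | H02=+1→.###/.#..*; H12=+1→.#../.###
ply 2, V at .###/.#.. | V00=-1→####/##..*
ply 3, H at ####/##.. | H12=+1→####/####*
ply 4: ####/#### is terminal -1 (V); from .#../.#.. depth 11

value(.#../.#.., H) = +1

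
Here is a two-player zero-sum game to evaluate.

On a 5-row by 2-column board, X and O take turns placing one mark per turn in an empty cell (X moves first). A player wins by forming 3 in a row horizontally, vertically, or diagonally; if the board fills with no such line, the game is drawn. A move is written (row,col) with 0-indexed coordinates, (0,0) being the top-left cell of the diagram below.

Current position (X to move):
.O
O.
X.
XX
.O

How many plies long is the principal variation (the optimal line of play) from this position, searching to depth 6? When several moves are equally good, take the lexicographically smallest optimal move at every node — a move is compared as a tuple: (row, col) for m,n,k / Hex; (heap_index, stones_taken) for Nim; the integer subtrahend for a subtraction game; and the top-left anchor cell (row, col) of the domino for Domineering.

p1 X@[.O/O./X./XX/.O]: (0,0)[XO/O./X./XX/.O]+0 (1,1)[.O/OX/X./XX/.O]+1* (2,1)[.O/O./XX/XX/.O]+1 (4,0)[.O/O./X./XX/XO]+1
p2 O@[.O/OX/X./XX/.O]: (0,0)[OO/OX/X./XX/.O]-1* (2,1)[.O/OX/XO/XX/.O]-1 (4,0)[.O/OX/X./XX/OO]-1
p3 X@[OO/OX/X./XX/.O]: (2,1)[OO/OX/XX/XX/.O]+1* (4,0)[OO/OX/X./XX/XO]+1
p4 O@[OO/OX/XX/XX/.O] terminal -1; root [.O/O./X./XX/.O] d6

PV length from [.O/O./X./XX/.O]: 3 plies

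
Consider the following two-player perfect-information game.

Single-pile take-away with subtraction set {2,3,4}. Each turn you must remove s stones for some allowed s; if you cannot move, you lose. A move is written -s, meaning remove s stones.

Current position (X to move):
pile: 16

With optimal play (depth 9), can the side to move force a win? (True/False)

X winning at [16]: True

[16] X move#1: -2:-1/14, -3:+1/13*, -4:+1/12
[13] O move#2: -2:-1/11*, -3:-1/10, -4:-1/9
[11] X move#3: -2:-1/9, -3:-1/8, -4:+1/7*
[7] O move#4: -2:-1/5*, -3:-1/4, -4:-1/3
[5] X move#5: -2:-1/3, -3:-1/2, -4:+1/1*
[1] end (terminal -1, O#6); searched 16 to 9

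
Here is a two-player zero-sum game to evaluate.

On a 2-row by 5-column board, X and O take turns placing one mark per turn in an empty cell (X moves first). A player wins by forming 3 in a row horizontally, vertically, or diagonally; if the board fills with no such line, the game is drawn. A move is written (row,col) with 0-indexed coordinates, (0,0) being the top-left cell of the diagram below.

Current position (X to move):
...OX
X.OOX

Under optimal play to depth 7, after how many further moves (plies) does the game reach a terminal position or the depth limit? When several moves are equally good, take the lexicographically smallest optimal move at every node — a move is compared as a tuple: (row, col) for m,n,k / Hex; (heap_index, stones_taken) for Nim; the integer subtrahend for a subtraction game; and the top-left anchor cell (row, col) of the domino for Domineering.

PV length from [...OX/X.OOX]: 4 plies

p1 X@[...OX/X.OOX]: (0,0)[X..OX/X.OOX]-1 (0,1)[.X.OX/X.OOX]-1 (0,2)[..XOX/X.OOX]-1 (1,1)[...OX/XXOOX]+0*
p2 O@[...OX/XXOOX]: (0,0)[O..OX/XXOOX]+0* (0,1)[.O.OX/XXOOX]+0 (0,2)[..OOX/XXOOX]+0
p3 X@[O..OX/XXOOX]: (0,1)[OX.OX/XXOOX]+0* (0,2)[O.XOX/XXOOX]+0
p4 O@[OX.OX/XXOOX]: (0,2)[OXOOX/XXOOX]+0*
p5 X@[OXOOX/XXOOX] terminal +0; root [...OX/X.OOX] d7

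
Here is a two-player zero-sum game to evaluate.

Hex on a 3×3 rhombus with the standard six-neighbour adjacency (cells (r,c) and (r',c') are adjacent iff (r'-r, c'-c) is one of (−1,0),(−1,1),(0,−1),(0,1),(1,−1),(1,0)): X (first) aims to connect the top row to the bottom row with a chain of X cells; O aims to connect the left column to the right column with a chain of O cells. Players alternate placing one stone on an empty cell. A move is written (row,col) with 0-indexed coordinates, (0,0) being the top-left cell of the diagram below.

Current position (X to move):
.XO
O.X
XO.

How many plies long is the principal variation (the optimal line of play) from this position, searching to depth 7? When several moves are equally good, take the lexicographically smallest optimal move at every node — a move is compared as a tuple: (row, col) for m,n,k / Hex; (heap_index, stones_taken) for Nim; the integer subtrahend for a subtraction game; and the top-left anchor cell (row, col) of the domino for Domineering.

ply 1, X at .XO/O.X/XO. | (0,0)=-1→XXO/O.X/XO.; (1,1)=+1→.XO/OXX/XO.*; (2,2)=-1→.XO/O.X/XOX
ply 2: .XO/OXX/XO. is terminal -1 (O); from .XO/O.X/XO. depth 7

PV length from [.XO/O.X/XO.]: 1 ply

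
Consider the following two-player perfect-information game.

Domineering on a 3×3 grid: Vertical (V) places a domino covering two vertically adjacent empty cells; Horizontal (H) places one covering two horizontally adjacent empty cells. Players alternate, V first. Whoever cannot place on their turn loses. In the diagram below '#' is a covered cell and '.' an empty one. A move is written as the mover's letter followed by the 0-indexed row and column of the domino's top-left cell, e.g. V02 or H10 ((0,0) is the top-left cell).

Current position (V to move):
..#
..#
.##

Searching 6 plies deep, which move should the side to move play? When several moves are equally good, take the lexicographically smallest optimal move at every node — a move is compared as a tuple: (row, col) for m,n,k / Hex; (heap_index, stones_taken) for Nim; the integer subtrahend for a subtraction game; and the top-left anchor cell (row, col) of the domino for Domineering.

p1 V@[..#/..#/.##]: V00[#.#/#.#/.##]+1* V01[.##/.##/.##]+1 V10[..#/#.#/###]-1
p2 H@[#.#/#.#/.##] terminal -1; root [..#/..#/.##] d6

V's best at [..#/..#/.##]: V00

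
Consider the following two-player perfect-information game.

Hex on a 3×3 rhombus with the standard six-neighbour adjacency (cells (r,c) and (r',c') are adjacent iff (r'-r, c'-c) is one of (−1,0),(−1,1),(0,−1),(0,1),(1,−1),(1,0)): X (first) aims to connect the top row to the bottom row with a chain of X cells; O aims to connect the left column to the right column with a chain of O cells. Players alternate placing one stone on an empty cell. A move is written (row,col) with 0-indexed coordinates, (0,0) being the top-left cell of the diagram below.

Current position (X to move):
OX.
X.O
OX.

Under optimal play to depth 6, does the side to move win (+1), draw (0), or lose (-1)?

[OX./X.O/OX.] X move#1: (0,2):-1/OXX/X.O/OX., (1,1):+1/OX./XXO/OX.*, (2,2):-1/OX./X.O/OXX
[OX./XXO/OX.] end (terminal -1, O#2); searched OX./X.O/OX. to 6

value(OX./X.O/OX., X) = +1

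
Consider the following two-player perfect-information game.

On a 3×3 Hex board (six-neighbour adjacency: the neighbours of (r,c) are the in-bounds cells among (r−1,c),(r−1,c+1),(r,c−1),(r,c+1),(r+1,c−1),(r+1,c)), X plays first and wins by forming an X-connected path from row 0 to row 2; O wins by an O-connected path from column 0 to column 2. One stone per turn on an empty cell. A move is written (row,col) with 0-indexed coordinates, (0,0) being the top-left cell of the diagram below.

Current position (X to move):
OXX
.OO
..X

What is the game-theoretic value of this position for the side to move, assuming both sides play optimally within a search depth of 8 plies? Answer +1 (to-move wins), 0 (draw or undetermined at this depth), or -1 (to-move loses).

p1 X@[OXX/.OO/..X]: (1,0)[OXX/XOO/..X]-1* (2,0)[OXX/.OO/X.X]-1 (2,1)[OXX/.OO/.XX]-1
p2 O@[OXX/XOO/..X]: (2,0)[OXX/XOO/O.X]+1* (2,1)[OXX/XOO/.OX]-1
p3 X@[OXX/XOO/O.X] terminal -1; root [OXX/.OO/..X] d8

value(OXX/.OO/..X, X) = -1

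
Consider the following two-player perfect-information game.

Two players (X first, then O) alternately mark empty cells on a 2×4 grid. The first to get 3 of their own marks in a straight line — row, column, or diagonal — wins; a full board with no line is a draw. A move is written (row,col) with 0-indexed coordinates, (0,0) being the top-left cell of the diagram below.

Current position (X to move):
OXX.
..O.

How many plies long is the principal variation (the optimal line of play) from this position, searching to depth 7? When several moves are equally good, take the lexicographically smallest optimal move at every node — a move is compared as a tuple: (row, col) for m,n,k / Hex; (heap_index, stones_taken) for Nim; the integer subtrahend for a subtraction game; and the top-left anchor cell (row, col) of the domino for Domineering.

PV length from [OXX./..O.]: 1 ply

[OXX./..O.] X move#1: (0,3):+1/OXXX/..O.*, (1,0):+0/OXX./X.O., (1,1):+0/OXX./.XO., (1,3):+0/OXX./..OX
[OXXX/..O.] end (terminal -1, O#2); searched OXX./..O. to 7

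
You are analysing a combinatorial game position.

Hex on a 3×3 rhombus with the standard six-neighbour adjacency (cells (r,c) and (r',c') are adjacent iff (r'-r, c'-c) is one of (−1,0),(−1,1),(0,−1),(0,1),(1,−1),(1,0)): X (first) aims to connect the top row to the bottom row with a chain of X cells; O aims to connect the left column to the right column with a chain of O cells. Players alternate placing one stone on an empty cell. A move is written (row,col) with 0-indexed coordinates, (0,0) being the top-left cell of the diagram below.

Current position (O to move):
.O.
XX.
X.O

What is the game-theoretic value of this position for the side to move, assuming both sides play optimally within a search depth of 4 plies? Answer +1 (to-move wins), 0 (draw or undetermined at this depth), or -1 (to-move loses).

p1 O@[.O./XX./X.O]: (0,0)[OO./XX./X.O]-1* (0,2)[.OO/XX./X.O]-1 (1,2)[.O./XXO/X.O]-1 (2,1)[.O./XX./XOO]-1
p2 X@[OO./XX./X.O]: (0,2)[OOX/XX./X.O]+1* (1,2)[OO./XXX/X.O]-1 (2,1)[OO./XX./XXO]-1
p3 O@[OOX/XX./X.O] terminal -1; root [.O./XX./X.O] d4

value(.O./XX./X.O, O) = -1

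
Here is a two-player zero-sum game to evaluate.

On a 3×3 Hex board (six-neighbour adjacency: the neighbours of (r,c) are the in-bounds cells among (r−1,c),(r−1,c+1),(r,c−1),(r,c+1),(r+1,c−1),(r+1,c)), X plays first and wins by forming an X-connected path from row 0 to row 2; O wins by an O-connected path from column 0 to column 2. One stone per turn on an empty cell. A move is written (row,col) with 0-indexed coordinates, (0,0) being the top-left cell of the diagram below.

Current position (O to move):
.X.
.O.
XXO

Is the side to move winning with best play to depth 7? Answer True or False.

ply 1, O at .X./.O./XXO | (0,0)=-1→OX./.O./XXO; (0,2)=-1→.XO/.O./XXO; (1,0)=+1→.X./OO./XXO*; (1,2)=-1→.X./.OO/XXO
ply 2, X at .X./OO./XXO | (0,0)=-1→XX./OO./XXO*; (0,2)=-1→.XX/OO./XXO; (1,2)=-1→.X./OOX/XXO
ply 3, O at XX./OO./XXO | (0,2)=+1→XXO/OO./XXO*; (1,2)=+1→XX./OOO/XXO
ply 4: XXO/OO./XXO is terminal -1 (X); from .X./.O./XXO depth 7

O winning at [.X./.O./XXO]: True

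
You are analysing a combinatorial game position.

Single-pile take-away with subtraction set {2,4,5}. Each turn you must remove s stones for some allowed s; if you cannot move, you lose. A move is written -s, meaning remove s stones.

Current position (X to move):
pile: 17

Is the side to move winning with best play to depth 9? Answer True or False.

X winning at [17]: True

[17] X move#1: -2:+1/15*, -4:-1/13, -5:-1/12
[15] O move#2: -2:-1/13*, -4:-1/11, -5:-1/10
[13] X move#3: -2:-1/11, -4:-1/9, -5:+1/8*
[8] O move#4: -2:-1/6*, -4:-1/4, -5:-1/3
[6] X move#5: -2:-1/4, -4:-1/2, -5:+1/1*
[1] end (terminal -1, O#6); searched 17 to 9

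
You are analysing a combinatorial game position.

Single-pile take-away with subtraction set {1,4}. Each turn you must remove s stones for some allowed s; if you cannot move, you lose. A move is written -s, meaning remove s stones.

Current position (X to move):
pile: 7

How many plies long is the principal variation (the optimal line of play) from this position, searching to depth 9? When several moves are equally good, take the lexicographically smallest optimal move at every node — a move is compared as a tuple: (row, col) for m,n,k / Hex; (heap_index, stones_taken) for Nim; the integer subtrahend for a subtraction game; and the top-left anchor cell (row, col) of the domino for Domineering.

PV length from [7]: 4 plies

ply 1, X at 7 | -1=-1→6*; -4=-1→3
ply 2, O at 6 | -1=+1→5*; -4=+1→2
ply 3, X at 5 | -1=-1→4*; -4=-1→1
ply 4, O at 4 | -1=-1→3; -4=+1→0*
ply 5: 0 is terminal -1 (X); from 7 depth 9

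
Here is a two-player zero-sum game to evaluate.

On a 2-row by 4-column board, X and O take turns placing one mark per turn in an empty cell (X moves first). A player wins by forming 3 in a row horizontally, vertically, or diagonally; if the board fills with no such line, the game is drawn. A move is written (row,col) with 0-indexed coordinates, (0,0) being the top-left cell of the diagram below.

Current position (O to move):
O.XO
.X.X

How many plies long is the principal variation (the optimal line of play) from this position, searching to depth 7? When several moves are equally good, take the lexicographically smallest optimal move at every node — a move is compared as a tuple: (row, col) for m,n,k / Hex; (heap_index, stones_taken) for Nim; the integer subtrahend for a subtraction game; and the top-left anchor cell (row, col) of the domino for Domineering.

[O.XO/.X.X] O move#1: (0,1):-1/OOXO/.X.X, (1,0):-1/O.XO/OX.X, (1,2):+0/O.XO/.XOX*
[O.XO/.XOX] X move#2: (0,1):+0/OXXO/.XOX*, (1,0):+0/O.XO/XXOX
[OXXO/.XOX] O move#3: (1,0):+0/OXXO/OXOX*
[OXXO/OXOX] end (terminal +0, X#4); searched O.XO/.X.X to 7

PV length from [O.XO/.X.X]: 3 plies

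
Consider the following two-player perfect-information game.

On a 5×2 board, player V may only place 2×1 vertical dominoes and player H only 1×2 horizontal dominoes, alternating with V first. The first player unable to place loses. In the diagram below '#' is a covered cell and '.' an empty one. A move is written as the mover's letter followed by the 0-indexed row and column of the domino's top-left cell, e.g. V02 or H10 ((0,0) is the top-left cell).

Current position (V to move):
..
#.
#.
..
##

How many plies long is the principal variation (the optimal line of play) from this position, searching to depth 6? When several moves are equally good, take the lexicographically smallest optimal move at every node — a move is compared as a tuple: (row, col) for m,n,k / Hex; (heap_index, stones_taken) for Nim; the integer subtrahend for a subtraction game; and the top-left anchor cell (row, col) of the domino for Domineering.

p1 V@[../#./#./../##]: V01[.#/##/#./../##]-1* V11[../##/##/../##]-1 V21[../#./##/.#/##]-1
p2 H@[.#/##/#./../##]: H30[.#/##/#./##/##]+1*
p3 V@[.#/##/#./##/##] terminal -1; root [../#./#./../##] d6

PV length from [../#./#./../##]: 2 plies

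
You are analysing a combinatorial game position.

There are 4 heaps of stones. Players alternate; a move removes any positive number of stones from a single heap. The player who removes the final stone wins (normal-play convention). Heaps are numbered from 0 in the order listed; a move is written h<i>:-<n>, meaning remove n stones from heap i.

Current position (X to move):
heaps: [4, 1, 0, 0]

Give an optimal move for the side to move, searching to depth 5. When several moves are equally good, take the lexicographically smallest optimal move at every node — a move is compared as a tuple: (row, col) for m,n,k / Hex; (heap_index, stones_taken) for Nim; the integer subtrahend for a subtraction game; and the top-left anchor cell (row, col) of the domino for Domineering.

p1 X@[(4,1,0,0)]: h0:-1[(3,1,0,0)]-1 h0:-2[(2,1,0,0)]-1 h0:-3[(1,1,0,0)]+1* h0:-4[(0,1,0,0)]-1 h1:-1[(4,0,0,0)]-1
p2 O@[(1,1,0,0)]: h0:-1[(0,1,0,0)]-1* h1:-1[(1,0,0,0)]-1
p3 X@[(0,1,0,0)]: h1:-1[(0,0,0,0)]+1*
p4 O@[(0,0,0,0)] terminal -1; root [(4,1,0,0)] d5

X's best at [(4,1,0,0)]: h0:-3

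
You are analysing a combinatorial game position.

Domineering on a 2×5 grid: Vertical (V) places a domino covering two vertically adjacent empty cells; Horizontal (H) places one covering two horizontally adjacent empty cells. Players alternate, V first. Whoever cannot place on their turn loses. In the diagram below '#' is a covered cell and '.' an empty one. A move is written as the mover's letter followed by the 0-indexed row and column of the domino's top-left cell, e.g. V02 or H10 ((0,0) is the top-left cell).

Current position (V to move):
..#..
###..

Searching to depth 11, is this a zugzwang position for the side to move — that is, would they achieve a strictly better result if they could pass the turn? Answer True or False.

zugzwang(..#../###.., V) = False

[..#../###..] V move#1: V03:+1/..##./####.*, V04:+1/..#.#/###.#
[..##./####.] H move#2: H00:-1/####./####.*
[####./####.] V move#3: V04:+1/#####/#####*
[#####/#####] end (terminal -1, H#4); searched ..#../###.. to 11
pass branch (H moves first from the same position):
  | [..#../###..] H move#1: H00:-1/###../###.., H03:+1/..###/###..*, H13:+1/..#../#####
  | [..###/###..] end (terminal -1, V#2); searched ..#../###.. to 11
V moving scores +1; V passing scores -1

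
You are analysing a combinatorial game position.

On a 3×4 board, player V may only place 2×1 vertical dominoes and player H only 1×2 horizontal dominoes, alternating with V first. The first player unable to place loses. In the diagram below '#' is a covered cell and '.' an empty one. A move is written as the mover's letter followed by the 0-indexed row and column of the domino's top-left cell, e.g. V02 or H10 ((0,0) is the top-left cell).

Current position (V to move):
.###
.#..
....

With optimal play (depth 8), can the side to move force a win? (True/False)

ply 1, V at .###/.#../.... | V00=-1→####/##../....; V10=-1→.###/##../#...; V12=+1→.###/.##./..#.*; V13=+1→.###/.#.#/...#
ply 2, H at .###/.##./..#. | H20=-1→.###/.##./###.*
ply 3, V at .###/.##./###. | V00=+1→####/###./###.*; V13=+1→.###/.###/####
ply 4: ####/###./###. is terminal -1 (H); from .###/.#../.... depth 8

V winning at [.###/.#../....]: True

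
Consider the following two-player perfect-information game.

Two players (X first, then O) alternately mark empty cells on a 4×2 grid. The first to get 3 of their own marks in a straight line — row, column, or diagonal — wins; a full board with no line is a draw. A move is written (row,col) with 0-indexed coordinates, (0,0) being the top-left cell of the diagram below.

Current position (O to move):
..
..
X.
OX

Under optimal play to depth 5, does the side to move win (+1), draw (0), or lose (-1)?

p1 O@[../../X./OX]: (0,0)[O./../X./OX]+0* (0,1)[.O/../X./OX]+0 (1,0)[../O./X./OX]+0 (1,1)[../.O/X./OX]+0 (2,1)[../../XO/OX]+0
p2 X@[O./../X./OX]: (0,1)[OX/../X./OX]+0* (1,0)[O./X./X./OX]+0 (1,1)[O./.X/X./OX]+0 (2,1)[O./../XX/OX]+0
p3 O@[OX/../X./OX]: (1,0)[OX/O./X./OX]+0* (1,1)[OX/.O/X./OX]+0 (2,1)[OX/../XO/OX]+0
p4 X@[OX/O./X./OX]: (1,1)[OX/OX/X./OX]+0* (2,1)[OX/O./XX/OX]+0
p5 O@[OX/OX/X./OX]: (2,1)[OX/OX/XO/OX]+0*
p6 X@[OX/OX/XO/OX] terminal +0; root [../../X./OX] d5

value(../../X./OX, O) = 0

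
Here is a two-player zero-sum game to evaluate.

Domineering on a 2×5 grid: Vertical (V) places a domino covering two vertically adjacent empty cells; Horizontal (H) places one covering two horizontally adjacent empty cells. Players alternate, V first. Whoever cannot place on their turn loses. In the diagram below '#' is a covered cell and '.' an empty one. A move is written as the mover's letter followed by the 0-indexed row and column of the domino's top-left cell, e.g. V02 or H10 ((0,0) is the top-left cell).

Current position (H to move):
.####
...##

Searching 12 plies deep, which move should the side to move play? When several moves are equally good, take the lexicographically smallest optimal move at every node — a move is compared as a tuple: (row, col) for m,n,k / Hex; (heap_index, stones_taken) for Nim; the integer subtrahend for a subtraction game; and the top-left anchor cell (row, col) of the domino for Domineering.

[.####/...##] H move#1: H10:+1/.####/##.##*, H11:-1/.####/.####
[.####/##.##] end (terminal -1, V#2); searched .####/...## to 12

H's best at [.####/...##]: H10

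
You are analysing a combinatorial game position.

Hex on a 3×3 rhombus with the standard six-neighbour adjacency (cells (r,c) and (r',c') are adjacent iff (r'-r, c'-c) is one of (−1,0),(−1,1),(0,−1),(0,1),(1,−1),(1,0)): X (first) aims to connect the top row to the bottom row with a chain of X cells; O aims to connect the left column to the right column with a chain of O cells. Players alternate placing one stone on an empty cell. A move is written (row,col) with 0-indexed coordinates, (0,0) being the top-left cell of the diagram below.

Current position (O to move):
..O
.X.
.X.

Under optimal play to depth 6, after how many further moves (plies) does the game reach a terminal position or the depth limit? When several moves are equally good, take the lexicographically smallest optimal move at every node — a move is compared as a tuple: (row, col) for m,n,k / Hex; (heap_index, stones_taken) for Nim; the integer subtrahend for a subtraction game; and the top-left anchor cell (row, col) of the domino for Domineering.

PV length from [..O/.X./.X.]: 3 plies

p1 O@[..O/.X./.X.]: (0,0)[O.O/.X./.X.]-1 (0,1)[.OO/.X./.X.]+1* (1,0)[..O/OX./.X.]-1 (1,2)[..O/.XO/.X.]-1 (2,0)[..O/.X./OX.]-1 (2,2)[..O/.X./.XO]-1
p2 X@[.OO/.X./.X.]: (0,0)[XOO/.X./.X.]-1* (1,0)[.OO/XX./.X.]-1 (1,2)[.OO/.XX/.X.]-1 (2,0)[.OO/.X./XX.]-1 (2,2)[.OO/.X./.XX]-1
p3 O@[XOO/.X./.X.]: (1,0)[XOO/OX./.X.]+1* (1,2)[XOO/.XO/.X.]-1 (2,0)[XOO/.X./OX.]-1 (2,2)[XOO/.X./.XO]-1
p4 X@[XOO/OX./.X.] terminal -1; root [..O/.X./.X.] d6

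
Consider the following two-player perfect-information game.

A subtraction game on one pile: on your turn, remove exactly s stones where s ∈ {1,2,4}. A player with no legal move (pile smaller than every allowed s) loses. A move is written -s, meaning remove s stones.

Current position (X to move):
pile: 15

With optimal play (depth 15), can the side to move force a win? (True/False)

p1 X@[15]: -1[14]-1* -2[13]-1 -4[11]-1
p2 O@[14]: -1[13]-1 -2[12]+1* -4[10]-1
p3 X@[12]: -1[11]-1* -2[10]-1 -4[8]-1
p4 O@[11]: -1[10]-1 -2[9]+1* -4[7]-1
p5 X@[9]: -1[8]-1* -2[7]-1 -4[5]-1
p6 O@[8]: -1[7]-1 -2[6]+1* -4[4]-1
p7 X@[6]: -1[5]-1* -2[4]-1 -4[2]-1
p8 O@[5]: -1[4]-1 -2[3]+1* -4[1]-1
p9 X@[3]: -1[2]-1* -2[1]-1
p10 O@[2]: -1[1]-1 -2[0]+1*
p11 X@[0] terminal -1; root [15] d15

X winning at [15]: False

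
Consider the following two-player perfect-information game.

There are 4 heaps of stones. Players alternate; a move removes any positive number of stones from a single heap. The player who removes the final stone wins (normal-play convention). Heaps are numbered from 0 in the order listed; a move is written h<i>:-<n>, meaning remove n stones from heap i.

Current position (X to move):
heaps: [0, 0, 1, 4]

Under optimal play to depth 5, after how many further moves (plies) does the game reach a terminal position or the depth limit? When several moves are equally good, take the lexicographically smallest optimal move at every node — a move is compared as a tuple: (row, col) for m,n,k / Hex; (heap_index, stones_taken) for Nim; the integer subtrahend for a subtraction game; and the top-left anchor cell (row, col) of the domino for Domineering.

[(0,0,1,4)] X move#1: h2:-1:-1/(0,0,0,4), h3:-1:-1/(0,0,1,3), h3:-2:-1/(0,0,1,2), h3:-3:+1/(0,0,1,1)*, h3:-4:-1/(0,0,1,0)
[(0,0,1,1)] O move#2: h2:-1:-1/(0,0,0,1)*, h3:-1:-1/(0,0,1,0)
[(0,0,0,1)] X move#3: h3:-1:+1/(0,0,0,0)*
[(0,0,0,0)] end (terminal -1, O#4); searched (0,0,1,4) to 5

PV length from [(0,0,1,4)]: 3 plies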